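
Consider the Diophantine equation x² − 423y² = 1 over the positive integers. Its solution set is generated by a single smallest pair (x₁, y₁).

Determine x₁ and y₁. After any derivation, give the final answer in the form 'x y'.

4607 224

[20; 1,1,3,4,3,1,1,40] for √423; ℓ=8 ⇒ convergent index 7
k=0  a_k=20  p_k/q_k = 20/1
…
k=6  a_k=1  p_k/q_k = 2612/127
k=7  a_k=1  p_k/q_k = 4607/224
fundamental: x₁=4607, y₁=224  (since 21224449 − 423·50176 = 1)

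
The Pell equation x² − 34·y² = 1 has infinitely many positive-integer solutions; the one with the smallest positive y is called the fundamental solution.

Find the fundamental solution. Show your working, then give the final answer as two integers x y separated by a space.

35 6

[5; 1,4,1,10] for √34; ℓ=4 ⇒ convergent index 3
step 0: (5, 1)  from 5·(1,0) + (0,1)
step 1: (6, 1)  from 1·(5,1) + (1,0)
step 2: (29, 5)  from 4·(6,1) + (5,1)
step 3: (35, 6)  from 1·(29,5) + (6,1)
→ (35, 6).  Check: 35²=1225, 34·6²=1224, difference 1.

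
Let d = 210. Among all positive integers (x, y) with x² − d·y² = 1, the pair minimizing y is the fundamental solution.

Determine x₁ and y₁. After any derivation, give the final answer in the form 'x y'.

d=210: √d = [14; 2,28] (ℓ=2, even), read p_1/q_1
i=0: a=14 ⇒ p=14, q=1
i=1: a=2 ⇒ p=29, q=2
fundamental: x₁=29, y₁=2  (since 841 − 210·4 = 1)

29 2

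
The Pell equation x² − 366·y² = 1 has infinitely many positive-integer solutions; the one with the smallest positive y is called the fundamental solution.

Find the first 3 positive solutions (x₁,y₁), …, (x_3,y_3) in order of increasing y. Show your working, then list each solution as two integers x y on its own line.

907925 47458
1648655611249 86176609300
2993711291685588725 156483795997357542

√366 = [19; 7,1,1,1,2,12,2,1,1,1,7,38, …], period ℓ=12 (even) → k=11
k=0  a_k=19  p_k/q_k = 19/1
k=1  a_k=7  p_k/q_k = 134/7
k=2  a_k=1  p_k/q_k = 153/8
k=3  a_k=1  p_k/q_k = 287/15
k=4  a_k=1  p_k/q_k = 440/23
k=5  a_k=2  p_k/q_k = 1167/61
k=6  a_k=12  p_k/q_k = 14444/755
k=7  a_k=2  p_k/q_k = 30055/1571
k=8  a_k=1  p_k/q_k = 44499/2326
k=9  a_k=1  p_k/q_k = 74554/3897
k=10  a_k=1  p_k/q_k = 119053/6223
k=11  a_k=7  p_k/q_k = 907925/47458
→ (907925, 47458).  Check: 907925²=824327805625, 366·47458²=824327805624, difference 1.
(907925+47458√366)^2 = 1648655611249 + 86176609300√366
(907925+47458√366)^3 = 2993711291685588725 + 156483795997357542√366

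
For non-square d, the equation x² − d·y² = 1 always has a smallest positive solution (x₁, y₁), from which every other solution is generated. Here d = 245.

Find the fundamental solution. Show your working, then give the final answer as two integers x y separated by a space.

√245 → a₀=15, period (1,1,1,7,6,7,1,1,1,30); ℓ=10 even so k=9
a_0=15:  p_0=15·1+0=15,  q_0=15·0+1=1
…
a_3=1:  p_3=1·31+16=47,  q_3=1·2+1=3
…
a_6=7:  p_6=7·2207+360=15809,  q_6=7·141+23=1010
a_7=1:  p_7=1·15809+2207=18016,  q_7=1·1010+141=1151
a_8=1:  p_8=1·18016+15809=33825,  q_8=1·1151+1010=2161
a_9=1:  p_9=1·33825+18016=51841,  q_9=1·2161+1151=3312
(x₁, y₁) = (51841, 3312);  51841² − 245·3312² = 1 ✓

51841 3312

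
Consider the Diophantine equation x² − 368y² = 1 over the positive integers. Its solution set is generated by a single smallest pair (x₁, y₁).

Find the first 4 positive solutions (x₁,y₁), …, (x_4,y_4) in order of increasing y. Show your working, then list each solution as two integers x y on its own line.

√368 → a₀=19, period (5,2,5,38); ℓ=4 even so k=3
k=0  a_k=19  p_k/q_k = 19/1
k=1  a_k=5  p_k/q_k = 96/5
k=2  a_k=2  p_k/q_k = 211/11
k=3  a_k=5  p_k/q_k = 1151/60
(x₁, y₁) = (1151, 60);  1151² − 368·60² = 1 ✓
(1151+60√368)^2 = 2649601 + 138120√368
(1151+60√368)^3 = 6099380351 + 317952180√368
(1151+60√368)^4 = 14040770918401 + 731925780240√368

1151 60
2649601 138120
6099380351 317952180
14040770918401 731925780240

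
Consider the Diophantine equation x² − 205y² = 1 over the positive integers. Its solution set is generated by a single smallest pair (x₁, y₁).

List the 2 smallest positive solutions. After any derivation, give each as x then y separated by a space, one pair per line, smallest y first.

39689 2772
3150433441 220035816

√205 → a₀=14, period (3,6,1,4,1,6,3,28); ℓ=8 even so k=7
a_0=14:  p_0=14·1+0=14,  q_0=14·0+1=1
…
a_2=6:  p_2=6·43+14=272,  q_2=6·3+1=19
…
a_6=6:  p_6=6·1847+1532=12614,  q_6=6·129+107=881
a_7=3:  p_7=3·12614+1847=39689,  q_7=3·881+129=2772
fundamental: x₁=39689, y₁=2772  (since 1575216721 − 205·7683984 = 1)
(x_2, y_2) = (39689·39689 + 205·2772·2772, 39689·2772 + 2772·39689) = (3150433441, 220035816)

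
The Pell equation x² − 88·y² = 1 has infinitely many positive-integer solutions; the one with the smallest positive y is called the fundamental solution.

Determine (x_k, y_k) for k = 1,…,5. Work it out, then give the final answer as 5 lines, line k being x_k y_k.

197 21
77617 8274
30580901 3259935
12048797377 1284406116
4747195585637 506052749769

√88 = [9; 2,1,1,1,2,18, …], period ℓ=6 (even) → k=5
i=0: a=9 ⇒ p=9, q=1
…
i=4: a=1 ⇒ p=75, q=8
i=5: a=2 ⇒ p=197, q=21
fundamental: x₁=197, y₁=21  (since 38809 − 88·441 = 1)
(x_2, y_2) = (197·197 + 88·21·21, 197·21 + 21·197) = (77617, 8274)
(x_3, y_3) = (197·77617 + 88·21·8274, 197·8274 + 21·77617) = (30580901, 3259935)
(x_4, y_4) = (197·30580901 + 88·21·3259935, 197·3259935 + 21·30580901) = (12048797377, 1284406116)
(x_5, y_5) = (197·12048797377 + 88·21·1284406116, 197·1284406116 + 21·12048797377) = (4747195585637, 506052749769)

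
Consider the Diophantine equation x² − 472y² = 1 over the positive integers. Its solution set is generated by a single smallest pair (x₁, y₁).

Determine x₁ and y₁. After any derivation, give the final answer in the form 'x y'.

[21; 1,2,1,1,1,…,2,1,42] for √472; ℓ=14 ⇒ convergent index 13
i=0: a=21 ⇒ p=21, q=1
i=1: a=1 ⇒ p=22, q=1
i=2: a=2 ⇒ p=65, q=3
…
i=4: a=1 ⇒ p=152, q=7
…
i=6: a=4 ⇒ p=1108, q=51
…
i=12: a=2 ⇒ p=222687, q=10250
i=13: a=1 ⇒ p=306917, q=14127
→ (306917, 14127).  Check: 306917²=94198044889, 472·14127²=94198044888, difference 1.

306917 14127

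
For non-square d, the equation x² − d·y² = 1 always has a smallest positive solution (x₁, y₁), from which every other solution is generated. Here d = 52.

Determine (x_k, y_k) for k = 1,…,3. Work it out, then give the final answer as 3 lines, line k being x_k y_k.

d=52: √d = [7; 4,1,2,1,4,14] (ℓ=6, even), read p_5/q_5
step 0: (7, 1)  from 7·(1,0) + (0,1)
step 1: (29, 4)  from 4·(7,1) + (1,0)
…
step 4: (137, 19)  from 1·(101,14) + (36,5)
step 5: (649, 90)  from 4·(137,19) + (101,14)
fundamental: x₁=649, y₁=90  (since 421201 − 52·8100 = 1)
(649+90√52)^2 = 842401 + 116820√52
(649+90√52)^3 = 1093435849 + 151632270√52

649 90
842401 116820
1093435849 151632270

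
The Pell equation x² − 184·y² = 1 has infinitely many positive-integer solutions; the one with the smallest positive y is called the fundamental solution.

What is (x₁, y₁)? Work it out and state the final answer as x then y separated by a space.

24335 1794

√184 = [13; 1,1,3,2,1,2,1,2,3,1,1,26, …], period ℓ=12 (even) → k=11
step 0: (13, 1)  from 13·(1,0) + (0,1)
…
step 6: (841, 62)  from 2·(312,23) + (217,16)
…
step 8: (3147, 232)  from 2·(1153,85) + (841,62)
step 9: (10594, 781)  from 3·(3147,232) + (1153,85)
step 10: (13741, 1013)  from 1·(10594,781) + (3147,232)
step 11: (24335, 1794)  from 1·(13741,1013) + (10594,781)
fundamental: x₁=24335, y₁=1794  (since 592192225 − 184·3218436 = 1)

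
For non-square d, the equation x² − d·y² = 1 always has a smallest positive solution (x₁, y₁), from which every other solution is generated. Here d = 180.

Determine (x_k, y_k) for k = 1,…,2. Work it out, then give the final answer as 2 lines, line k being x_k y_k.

√180 → a₀=13, period (2,2,2,26); ℓ=4 even so k=3
k=0  a_k=13  p_k/q_k = 13/1
k=1  a_k=2  p_k/q_k = 27/2
k=2  a_k=2  p_k/q_k = 67/5
k=3  a_k=2  p_k/q_k = 161/12
fundamental: x₁=161, y₁=12  (since 25921 − 180·144 = 1)
n=2: (161,12)∘(161,12) = (161·161+180·12·12, 161·12+12·161) = (51841,3864)

161 12
51841 3864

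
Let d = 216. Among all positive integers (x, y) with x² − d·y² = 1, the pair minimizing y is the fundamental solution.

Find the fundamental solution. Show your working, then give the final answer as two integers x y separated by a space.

485 33

√216 = [14; 1,2,3,2,1,28, …], period ℓ=6 (even) → k=5
i=0: a=14 ⇒ p=14, q=1
i=1: a=1 ⇒ p=15, q=1
…
i=4: a=2 ⇒ p=338, q=23
i=5: a=1 ⇒ p=485, q=33
(x₁, y₁) = (485, 33);  485² − 216·33² = 1 ✓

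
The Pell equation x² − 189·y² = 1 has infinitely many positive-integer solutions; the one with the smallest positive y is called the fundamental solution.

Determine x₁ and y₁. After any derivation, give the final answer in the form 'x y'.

55 4

√189 → a₀=13, period (1,2,1,26); ℓ=4 even so k=3
i=0: a=13 ⇒ p=13, q=1
…
i=2: a=2 ⇒ p=41, q=3
i=3: a=1 ⇒ p=55, q=4
fundamental: x₁=55, y₁=4  (since 3025 − 189·16 = 1)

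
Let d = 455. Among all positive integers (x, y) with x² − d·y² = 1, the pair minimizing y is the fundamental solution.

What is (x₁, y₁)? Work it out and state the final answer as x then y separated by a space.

√455 = [21; 3,42, …], period ℓ=2 (even) → k=1
step 0: (21, 1)  from 21·(1,0) + (0,1)
step 1: (64, 3)  from 3·(21,1) + (1,0)
(x₁, y₁) = (64, 3);  64² − 455·3² = 1 ✓

64 3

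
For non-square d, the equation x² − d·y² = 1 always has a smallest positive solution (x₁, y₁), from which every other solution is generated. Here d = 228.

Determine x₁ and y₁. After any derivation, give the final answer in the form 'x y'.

151 10

[15; 10,30] for √228; ℓ=2 ⇒ convergent index 1
a_0=15:  p_0=15·1+0=15,  q_0=15·0+1=1
a_1=10:  p_1=10·15+1=151,  q_1=10·1+0=10
→ (151, 10).  Check: 151²=22801, 228·10²=22800, difference 1.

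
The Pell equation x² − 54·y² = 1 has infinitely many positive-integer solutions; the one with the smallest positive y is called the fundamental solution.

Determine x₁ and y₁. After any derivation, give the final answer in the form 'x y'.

485 66

d=54: √d = [7; 2,1,6,1,2,14] (ℓ=6, even), read p_5/q_5
k=0  a_k=7  p_k/q_k = 7/1
…
k=2  a_k=1  p_k/q_k = 22/3
k=3  a_k=6  p_k/q_k = 147/20
k=4  a_k=1  p_k/q_k = 169/23
k=5  a_k=2  p_k/q_k = 485/66
→ (485, 66).  Check: 485²=235225, 54·66²=235224, difference 1.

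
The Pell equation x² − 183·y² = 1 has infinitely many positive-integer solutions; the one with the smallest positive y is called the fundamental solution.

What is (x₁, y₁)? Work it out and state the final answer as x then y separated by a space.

d=183: √d = [13; 1,1,8,1,1,26] (ℓ=6, even), read p_5/q_5
k=0  a_k=13  p_k/q_k = 13/1
…
k=4  a_k=1  p_k/q_k = 257/19
k=5  a_k=1  p_k/q_k = 487/36
→ (487, 36).  Check: 487²=237169, 183·36²=237168, difference 1.

487 36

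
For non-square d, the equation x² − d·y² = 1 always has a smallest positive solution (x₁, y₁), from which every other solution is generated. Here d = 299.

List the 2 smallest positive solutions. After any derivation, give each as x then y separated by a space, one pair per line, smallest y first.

√299 → a₀=17, period (3,2,3,34); ℓ=4 even so k=3
k=0  a_k=17  p_k/q_k = 17/1
k=1  a_k=3  p_k/q_k = 52/3
k=2  a_k=2  p_k/q_k = 121/7
k=3  a_k=3  p_k/q_k = 415/24
(x₁, y₁) = (415, 24);  415² − 299·24² = 1 ✓
n=2: (415,24)∘(415,24) = (415·415+299·24·24, 415·24+24·415) = (344449,19920)

415 24
344449 19920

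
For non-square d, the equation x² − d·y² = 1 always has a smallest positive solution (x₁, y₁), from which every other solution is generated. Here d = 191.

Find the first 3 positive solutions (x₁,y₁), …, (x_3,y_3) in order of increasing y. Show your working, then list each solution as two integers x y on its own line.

8994000 650783
161784071999999 11706284604000
2910171887135973018000 210572647456751349217

√191 = [13; 1,4,1,1,3,…,4,1,26, …], period ℓ=16 (even) → k=15
step 0: (13, 1)  from 13·(1,0) + (0,1)
…
step 2: (69, 5)  from 4·(14,1) + (13,1)
…
step 4: (152, 11)  from 1·(83,6) + (69,5)
…
step 8: (40217, 2910)  from 13·(2999,217) + (1230,89)
…
step 12: (911765, 65973)  from 1·(704682,50989) + (207083,14984)
…
step 14: (7377553, 533821)  from 4·(1616447,116962) + (911765,65973)
step 15: (8994000, 650783)  from 1·(7377553,533821) + (1616447,116962)
(x₁, y₁) = (8994000, 650783);  8994000² − 191·650783² = 1 ✓
(8994000+650783√191)^2 = 161784071999999 + 11706284604000√191
(8994000+650783√191)^3 = 2910171887135973018000 + 210572647456751349217√191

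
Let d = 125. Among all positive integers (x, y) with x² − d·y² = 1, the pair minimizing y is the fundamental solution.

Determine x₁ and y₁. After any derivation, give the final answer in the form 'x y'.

930249 83204

√125 = [11; 5,1,1,5,22, …], period ℓ=5 (odd) → k=9
step 0: (11, 1)  from 11·(1,0) + (0,1)
step 1: (56, 5)  from 5·(11,1) + (1,0)
step 2: (67, 6)  from 1·(56,5) + (11,1)
…
step 7: (91444, 8179)  from 1·(76317,6826) + (15127,1353)
step 8: (167761, 15005)  from 1·(91444,8179) + (76317,6826)
step 9: (930249, 83204)  from 5·(167761,15005) + (91444,8179)
→ (930249, 83204).  Check: 930249²=865363202001, 125·83204²=865363202000, difference 1.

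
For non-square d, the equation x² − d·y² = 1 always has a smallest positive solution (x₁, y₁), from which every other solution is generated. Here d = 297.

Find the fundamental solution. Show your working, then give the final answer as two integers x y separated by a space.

√297 = [17; 4,3,1,1,2,1,1,3,4,34, …], period ℓ=10 (even) → k=9
i=0: a=17 ⇒ p=17, q=1
i=1: a=4 ⇒ p=69, q=4
…
i=7: a=1 ⇒ p=3171, q=184
i=8: a=3 ⇒ p=11357, q=659
i=9: a=4 ⇒ p=48599, q=2820
fundamental: x₁=48599, y₁=2820  (since 2361862801 − 297·7952400 = 1)

48599 2820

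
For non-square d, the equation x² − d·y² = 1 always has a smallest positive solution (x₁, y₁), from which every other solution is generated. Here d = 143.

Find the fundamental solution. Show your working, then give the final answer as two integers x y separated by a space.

12 1

[11; 1,22] for √143; ℓ=2 ⇒ convergent index 1
a_0=11:  p_0=11·1+0=11,  q_0=11·0+1=1
a_1=1:  p_1=1·11+1=12,  q_1=1·1+0=1
(x₁, y₁) = (12, 1);  12² − 143·1² = 1 ✓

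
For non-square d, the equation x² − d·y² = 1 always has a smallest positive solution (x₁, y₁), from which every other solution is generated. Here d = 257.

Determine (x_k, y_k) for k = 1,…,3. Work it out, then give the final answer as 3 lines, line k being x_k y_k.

√257 → a₀=16, period (32); ℓ=1 odd so k=1
step 0: (16, 1)  from 16·(1,0) + (0,1)
step 1: (513, 32)  from 32·(16,1) + (1,0)
→ (513, 32).  Check: 513²=263169, 257·32²=263168, difference 1.
k=2:  x_2 = 513·513+257·32·32 = 526337,  y_2 = 513·32+32·513 = 32832
k=3:  x_3 = 513·526337+257·32·32832 = 540021249,  y_3 = 513·32832+32·526337 = 33685600

513 32
526337 32832
540021249 33685600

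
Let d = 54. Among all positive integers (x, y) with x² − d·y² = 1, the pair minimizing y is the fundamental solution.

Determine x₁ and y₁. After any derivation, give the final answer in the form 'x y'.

485 66

[7; 2,1,6,1,2,14] for √54; ℓ=6 ⇒ convergent index 5
step 0: (7, 1)  from 7·(1,0) + (0,1)
…
step 2: (22, 3)  from 1·(15,2) + (7,1)
step 3: (147, 20)  from 6·(22,3) + (15,2)
step 4: (169, 23)  from 1·(147,20) + (22,3)
step 5: (485, 66)  from 2·(169,23) + (147,20)
(x₁, y₁) = (485, 66);  485² − 54·66² = 1 ✓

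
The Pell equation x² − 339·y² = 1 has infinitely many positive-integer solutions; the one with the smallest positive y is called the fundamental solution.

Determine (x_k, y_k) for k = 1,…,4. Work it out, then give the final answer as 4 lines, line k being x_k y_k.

√339 = [18; 2,2,2,1,17,1,2,2,2,36, …], period ℓ=10 (even) → k=9
k=0  a_k=18  p_k/q_k = 18/1
…
k=3  a_k=2  p_k/q_k = 221/12
k=4  a_k=1  p_k/q_k = 313/17
…
k=6  a_k=1  p_k/q_k = 5855/318
…
k=8  a_k=2  p_k/q_k = 40359/2192
k=9  a_k=2  p_k/q_k = 97970/5321
(x₁, y₁) = (97970, 5321);  97970² − 339·5321² = 1 ✓
n=2: (97970,5321)∘(97970,5321) = (97970·97970+339·5321·5321, 97970·5321+5321·97970) = (19196241799,1042596740)
n=3: (19196241799,1042596740)∘(97970,5321) = (97970·19196241799+339·5321·1042596740, 97970·1042596740+5321·19196241799) = (3761311617998090,204286405230279)
n=4: (3761311617998090,204286405230279)∘(97970,5321) = (97970·3761311617998090+339·5321·204286405230279, 97970·204286405230279+5321·3761311617998090) = (736991398411349512801,40027878239778270520)

97970 5321
19196241799 1042596740
3761311617998090 204286405230279
736991398411349512801 40027878239778270520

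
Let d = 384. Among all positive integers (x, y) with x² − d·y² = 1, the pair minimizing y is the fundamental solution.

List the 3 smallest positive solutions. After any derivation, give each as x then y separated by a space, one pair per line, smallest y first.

√384 = [19; 1,1,2,9,2,1,1,38, …], period ℓ=8 (even) → k=7
i=0: a=19 ⇒ p=19, q=1
…
i=3: a=2 ⇒ p=98, q=5
i=4: a=9 ⇒ p=921, q=47
i=5: a=2 ⇒ p=1940, q=99
i=6: a=1 ⇒ p=2861, q=146
i=7: a=1 ⇒ p=4801, q=245
(x₁, y₁) = (4801, 245);  4801² − 384·245² = 1 ✓
(x_2, y_2) = (4801·4801 + 384·245·245, 4801·245 + 245·4801) = (46099201, 2352490)
(x_3, y_3) = (4801·46099201 + 384·245·2352490, 4801·2352490 + 245·46099201) = (442644523201, 22588608735)

4801 245
46099201 2352490
442644523201 22588608735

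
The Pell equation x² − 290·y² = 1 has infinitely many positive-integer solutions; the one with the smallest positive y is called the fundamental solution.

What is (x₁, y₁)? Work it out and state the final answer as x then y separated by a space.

[17; 34] for √290; ℓ=1 ⇒ convergent index 1
k=0  a_k=17  p_k/q_k = 17/1
k=1  a_k=34  p_k/q_k = 579/34
→ (579, 34).  Check: 579²=335241, 290·34²=335240, difference 1.

579 34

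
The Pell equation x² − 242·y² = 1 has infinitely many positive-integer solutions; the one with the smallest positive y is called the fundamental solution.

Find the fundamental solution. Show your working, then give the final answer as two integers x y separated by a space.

√242 → a₀=15, period (1,1,3,1,14,1,3,1,1,30); ℓ=10 even so k=9
step 0: (15, 1)  from 15·(1,0) + (0,1)
step 1: (16, 1)  from 1·(15,1) + (1,0)
…
step 5: (2069, 133)  from 14·(140,9) + (109,7)
…
step 8: (10905, 701)  from 1·(8696,559) + (2209,142)
step 9: (19601, 1260)  from 1·(10905,701) + (8696,559)
fundamental: x₁=19601, y₁=1260  (since 384199201 − 242·1587600 = 1)

19601 1260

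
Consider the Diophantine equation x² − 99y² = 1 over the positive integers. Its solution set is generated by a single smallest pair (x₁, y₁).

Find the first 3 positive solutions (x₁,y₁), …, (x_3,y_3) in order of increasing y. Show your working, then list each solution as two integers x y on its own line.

10 1
199 20
3970 399

√99 → a₀=9, period (1,18); ℓ=2 even so k=1
a_0=9:  p_0=9·1+0=9,  q_0=9·0+1=1
a_1=1:  p_1=1·9+1=10,  q_1=1·1+0=1
(x₁, y₁) = (10, 1);  10² − 99·1² = 1 ✓
k=2:  x_2 = 10·10+99·1·1 = 199,  y_2 = 10·1+1·10 = 20
k=3:  x_3 = 10·199+99·1·20 = 3970,  y_3 = 10·20+1·199 = 399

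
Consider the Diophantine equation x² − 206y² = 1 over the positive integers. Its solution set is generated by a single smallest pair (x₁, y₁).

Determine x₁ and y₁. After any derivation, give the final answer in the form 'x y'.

59535 4148

√206 = [14; 2,1,5,14,5,1,2,28, …], period ℓ=8 (even) → k=7
step 0: (14, 1)  from 14·(1,0) + (0,1)
…
step 6: (20998, 1463)  from 1·(17539,1222) + (3459,241)
step 7: (59535, 4148)  from 2·(20998,1463) + (17539,1222)
→ (59535, 4148).  Check: 59535²=3544416225, 206·4148²=3544416224, difference 1.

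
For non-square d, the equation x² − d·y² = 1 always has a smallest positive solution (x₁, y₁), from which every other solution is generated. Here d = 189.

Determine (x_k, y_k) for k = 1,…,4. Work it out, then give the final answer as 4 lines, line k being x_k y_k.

√189 → a₀=13, period (1,2,1,26); ℓ=4 even so k=3
a_0=13:  p_0=13·1+0=13,  q_0=13·0+1=1
…
a_2=2:  p_2=2·14+13=41,  q_2=2·1+1=3
a_3=1:  p_3=1·41+14=55,  q_3=1·3+1=4
fundamental: x₁=55, y₁=4  (since 3025 − 189·16 = 1)
n=2: (55,4)∘(55,4) = (55·55+189·4·4, 55·4+4·55) = (6049,440)
n=3: (6049,440)∘(55,4) = (55·6049+189·4·440, 55·440+4·6049) = (665335,48396)
n=4: (665335,48396)∘(55,4) = (55·665335+189·4·48396, 55·48396+4·665335) = (73180801,5323120)

55 4
6049 440
665335 48396
73180801 5323120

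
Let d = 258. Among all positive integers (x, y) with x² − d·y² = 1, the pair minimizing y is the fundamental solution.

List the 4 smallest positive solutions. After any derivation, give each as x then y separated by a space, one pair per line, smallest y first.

[16; 16,32] for √258; ℓ=2 ⇒ convergent index 1
i=0: a=16 ⇒ p=16, q=1
i=1: a=16 ⇒ p=257, q=16
fundamental: x₁=257, y₁=16  (since 66049 − 258·256 = 1)
(257+16√258)^2 = 132097 + 8224√258
(257+16√258)^3 = 67897601 + 4227120√258
(257+16√258)^4 = 34899234817 + 2172731456√258

257 16
132097 8224
67897601 4227120
34899234817 2172731456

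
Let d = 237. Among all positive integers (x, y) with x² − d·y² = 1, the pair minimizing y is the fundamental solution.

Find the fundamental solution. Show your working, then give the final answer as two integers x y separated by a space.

√237 = [15; 2,1,1,7,10,7,1,1,2,30, …], period ℓ=10 (even) → k=9
i=0: a=15 ⇒ p=15, q=1
i=1: a=2 ⇒ p=31, q=2
i=2: a=1 ⇒ p=46, q=3
i=3: a=1 ⇒ p=77, q=5
i=4: a=7 ⇒ p=585, q=38
…
i=6: a=7 ⇒ p=42074, q=2733
i=7: a=1 ⇒ p=48001, q=3118
i=8: a=1 ⇒ p=90075, q=5851
i=9: a=2 ⇒ p=228151, q=14820
fundamental: x₁=228151, y₁=14820  (since 52052878801 − 237·219632400 = 1)

228151 14820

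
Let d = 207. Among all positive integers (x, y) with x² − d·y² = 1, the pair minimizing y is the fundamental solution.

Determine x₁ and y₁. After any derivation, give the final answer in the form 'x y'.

d=207: √d = [14; 2,1,1,2,1,1,2,28] (ℓ=8, even), read p_7/q_7
k=0  a_k=14  p_k/q_k = 14/1
…
k=2  a_k=1  p_k/q_k = 43/3
…
k=4  a_k=2  p_k/q_k = 187/13
…
k=6  a_k=1  p_k/q_k = 446/31
k=7  a_k=2  p_k/q_k = 1151/80
(x₁, y₁) = (1151, 80);  1151² − 207·80² = 1 ✓

1151 80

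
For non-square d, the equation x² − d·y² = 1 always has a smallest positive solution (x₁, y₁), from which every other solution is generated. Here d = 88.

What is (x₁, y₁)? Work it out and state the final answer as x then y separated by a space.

√88 = [9; 2,1,1,1,2,18, …], period ℓ=6 (even) → k=5
step 0: (9, 1)  from 9·(1,0) + (0,1)
…
step 2: (28, 3)  from 1·(19,2) + (9,1)
…
step 4: (75, 8)  from 1·(47,5) + (28,3)
step 5: (197, 21)  from 2·(75,8) + (47,5)
(x₁, y₁) = (197, 21);  197² − 88·21² = 1 ✓

197 21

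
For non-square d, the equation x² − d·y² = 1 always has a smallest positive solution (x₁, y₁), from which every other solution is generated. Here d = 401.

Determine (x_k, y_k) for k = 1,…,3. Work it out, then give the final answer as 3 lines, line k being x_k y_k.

801 40
1283201 64080
2055687201 102656120

d=401: √d = [20; 40] (ℓ=1, odd), read p_1/q_1
i=0: a=20 ⇒ p=20, q=1
i=1: a=40 ⇒ p=801, q=40
→ (801, 40).  Check: 801²=641601, 401·40²=641600, difference 1.
(x_2, y_2) = (801·801 + 401·40·40, 801·40 + 40·801) = (1283201, 64080)
(x_3, y_3) = (801·1283201 + 401·40·64080, 801·64080 + 40·1283201) = (2055687201, 102656120)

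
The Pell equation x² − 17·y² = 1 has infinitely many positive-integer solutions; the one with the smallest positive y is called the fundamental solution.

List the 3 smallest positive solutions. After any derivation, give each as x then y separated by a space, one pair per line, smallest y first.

33 8
2177 528
143649 34840

[4; 8] for √17; ℓ=1 ⇒ convergent index 1
i=0: a=4 ⇒ p=4, q=1
i=1: a=8 ⇒ p=33, q=8
(x₁, y₁) = (33, 8);  33² − 17·8² = 1 ✓
k=2:  x_2 = 33·33+17·8·8 = 2177,  y_2 = 33·8+8·33 = 528
k=3:  x_3 = 33·2177+17·8·528 = 143649,  y_3 = 33·528+8·2177 = 34840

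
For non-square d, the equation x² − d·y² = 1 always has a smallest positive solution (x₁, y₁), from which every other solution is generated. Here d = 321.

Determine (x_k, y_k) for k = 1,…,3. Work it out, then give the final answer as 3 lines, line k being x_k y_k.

215 12
92449 5160
39752855 2218788

√321 = [17; 1,10,1,34, …], period ℓ=4 (even) → k=3
step 0: (17, 1)  from 17·(1,0) + (0,1)
…
step 2: (197, 11)  from 10·(18,1) + (17,1)
step 3: (215, 12)  from 1·(197,11) + (18,1)
fundamental: x₁=215, y₁=12  (since 46225 − 321·144 = 1)
n=2: (215,12)∘(215,12) = (215·215+321·12·12, 215·12+12·215) = (92449,5160)
n=3: (92449,5160)∘(215,12) = (215·92449+321·12·5160, 215·5160+12·92449) = (39752855,2218788)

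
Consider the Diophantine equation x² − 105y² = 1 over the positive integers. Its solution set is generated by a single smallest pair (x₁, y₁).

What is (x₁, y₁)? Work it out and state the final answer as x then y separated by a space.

41 4

[10; 4,20] for √105; ℓ=2 ⇒ convergent index 1
step 0: (10, 1)  from 10·(1,0) + (0,1)
step 1: (41, 4)  from 4·(10,1) + (1,0)
(x₁, y₁) = (41, 4);  41² − 105·4² = 1 ✓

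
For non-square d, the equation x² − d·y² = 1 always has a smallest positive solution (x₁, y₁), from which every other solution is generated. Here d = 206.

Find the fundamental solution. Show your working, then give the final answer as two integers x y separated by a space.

[14; 2,1,5,14,5,1,2,28] for √206; ℓ=8 ⇒ convergent index 7
a_0=14:  p_0=14·1+0=14,  q_0=14·0+1=1
a_1=2:  p_1=2·14+1=29,  q_1=2·1+0=2
a_2=1:  p_2=1·29+14=43,  q_2=1·2+1=3
…
a_4=14:  p_4=14·244+43=3459,  q_4=14·17+3=241
a_5=5:  p_5=5·3459+244=17539,  q_5=5·241+17=1222
a_6=1:  p_6=1·17539+3459=20998,  q_6=1·1222+241=1463
a_7=2:  p_7=2·20998+17539=59535,  q_7=2·1463+1222=4148
→ (59535, 4148).  Check: 59535²=3544416225, 206·4148²=3544416224, difference 1.

59535 4148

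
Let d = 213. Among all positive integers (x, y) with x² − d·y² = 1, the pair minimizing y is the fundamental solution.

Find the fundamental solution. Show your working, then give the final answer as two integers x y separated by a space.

d=213: √d = [14; 1,1,2,6,1,8,1,6,2,1,1,28] (ℓ=12, even), read p_11/q_11
k=0  a_k=14  p_k/q_k = 14/1
k=1  a_k=1  p_k/q_k = 15/1
…
k=3  a_k=2  p_k/q_k = 73/5
…
k=5  a_k=1  p_k/q_k = 540/37
…
k=7  a_k=1  p_k/q_k = 5327/365
…
k=10  a_k=1  p_k/q_k = 115574/7919
k=11  a_k=1  p_k/q_k = 194399/13320
(x₁, y₁) = (194399, 13320);  194399² − 213·13320² = 1 ✓

194399 13320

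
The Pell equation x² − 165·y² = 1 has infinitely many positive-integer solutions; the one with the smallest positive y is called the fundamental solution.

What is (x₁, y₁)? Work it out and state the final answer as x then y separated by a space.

1079 84

d=165: √d = [12; 1,5,2,5,1,24] (ℓ=6, even), read p_5/q_5
a_0=12:  p_0=12·1+0=12,  q_0=12·0+1=1
a_1=1:  p_1=1·12+1=13,  q_1=1·1+0=1
a_2=5:  p_2=5·13+12=77,  q_2=5·1+1=6
a_3=2:  p_3=2·77+13=167,  q_3=2·6+1=13
a_4=5:  p_4=5·167+77=912,  q_4=5·13+6=71
a_5=1:  p_5=1·912+167=1079,  q_5=1·71+13=84
fundamental: x₁=1079, y₁=84  (since 1164241 − 165·7056 = 1)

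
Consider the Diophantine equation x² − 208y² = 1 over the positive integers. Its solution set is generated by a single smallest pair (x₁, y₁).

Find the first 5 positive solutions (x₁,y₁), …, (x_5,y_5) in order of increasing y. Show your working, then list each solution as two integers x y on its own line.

√208 = [14; 2,2,1,2,2,28, …], period ℓ=6 (even) → k=5
step 0: (14, 1)  from 14·(1,0) + (0,1)
step 1: (29, 2)  from 2·(14,1) + (1,0)
step 2: (72, 5)  from 2·(29,2) + (14,1)
…
step 4: (274, 19)  from 2·(101,7) + (72,5)
step 5: (649, 45)  from 2·(274,19) + (101,7)
(x₁, y₁) = (649, 45);  649² − 208·45² = 1 ✓
n=2: (649,45)∘(649,45) = (649·649+208·45·45, 649·45+45·649) = (842401,58410)
n=3: (842401,58410)∘(649,45) = (649·842401+208·45·58410, 649·58410+45·842401) = (1093435849,75816135)
n=4: (1093435849,75816135)∘(649,45) = (649·1093435849+208·45·75816135, 649·75816135+45·1093435849) = (1419278889601,98409284820)
n=5: (1419278889601,98409284820)∘(649,45) = (649·1419278889601+208·45·98409284820, 649·98409284820+45·1419278889601) = (1842222905266249,127735175880225)

649 45
842401 58410
1093435849 75816135
1419278889601 98409284820
1842222905266249 127735175880225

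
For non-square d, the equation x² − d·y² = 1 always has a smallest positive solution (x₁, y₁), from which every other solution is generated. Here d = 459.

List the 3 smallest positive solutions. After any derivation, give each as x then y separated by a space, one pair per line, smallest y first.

√459 → a₀=21, period (2,2,1,4,21,4,1,2,2,42); ℓ=10 even so k=9
step 0: (21, 1)  from 21·(1,0) + (0,1)
step 1: (43, 2)  from 2·(21,1) + (1,0)
step 2: (107, 5)  from 2·(43,2) + (21,1)
step 3: (150, 7)  from 1·(107,5) + (43,2)
step 4: (707, 33)  from 4·(150,7) + (107,5)
step 5: (14997, 700)  from 21·(707,33) + (150,7)
…
step 8: (212079, 9899)  from 2·(75692,3533) + (60695,2833)
step 9: (499850, 23331)  from 2·(212079,9899) + (75692,3533)
fundamental: x₁=499850, y₁=23331  (since 249850022500 − 459·544335561 = 1)
(499850+23331√459)^2 = 499700044999 + 23324000700√459
(499850+23331√459)^3 = 499550134985000450 + 23317003499766669√459

499850 23331
499700044999 23324000700
499550134985000450 23317003499766669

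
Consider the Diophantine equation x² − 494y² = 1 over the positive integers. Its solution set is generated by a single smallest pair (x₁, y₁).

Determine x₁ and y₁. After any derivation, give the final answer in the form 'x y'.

73035 3286

[22; 4,2,2,1,2,1,2,2,4,44] for √494; ℓ=10 ⇒ convergent index 9
i=0: a=22 ⇒ p=22, q=1
…
i=2: a=2 ⇒ p=200, q=9
…
i=6: a=1 ⇒ p=2556, q=115
…
i=8: a=2 ⇒ p=16514, q=743
i=9: a=4 ⇒ p=73035, q=3286
→ (73035, 3286).  Check: 73035²=5334111225, 494·3286²=5334111224, difference 1.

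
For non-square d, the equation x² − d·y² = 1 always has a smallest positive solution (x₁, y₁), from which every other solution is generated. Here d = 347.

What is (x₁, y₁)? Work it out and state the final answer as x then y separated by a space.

[18; 1,1,1,2,4,…,1,1,36] for √347; ℓ=14 ⇒ convergent index 13
i=0: a=18 ⇒ p=18, q=1
i=1: a=1 ⇒ p=19, q=1
…
i=4: a=2 ⇒ p=149, q=8
i=5: a=4 ⇒ p=652, q=35
i=6: a=1 ⇒ p=801, q=43
i=7: a=17 ⇒ p=14269, q=766
i=8: a=1 ⇒ p=15070, q=809
i=9: a=4 ⇒ p=74549, q=4002
i=10: a=2 ⇒ p=164168, q=8813
i=11: a=1 ⇒ p=238717, q=12815
i=12: a=1 ⇒ p=402885, q=21628
i=13: a=1 ⇒ p=641602, q=34443
→ (641602, 34443).  Check: 641602²=411653126404, 347·34443²=411653126403, difference 1.

641602 34443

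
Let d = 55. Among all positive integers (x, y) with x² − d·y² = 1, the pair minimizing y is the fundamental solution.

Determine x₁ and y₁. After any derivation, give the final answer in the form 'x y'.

d=55: √d = [7; 2,2,2,14] (ℓ=4, even), read p_3/q_3
step 0: (7, 1)  from 7·(1,0) + (0,1)
step 1: (15, 2)  from 2·(7,1) + (1,0)
step 2: (37, 5)  from 2·(15,2) + (7,1)
step 3: (89, 12)  from 2·(37,5) + (15,2)
fundamental: x₁=89, y₁=12  (since 7921 − 55·144 = 1)

89 12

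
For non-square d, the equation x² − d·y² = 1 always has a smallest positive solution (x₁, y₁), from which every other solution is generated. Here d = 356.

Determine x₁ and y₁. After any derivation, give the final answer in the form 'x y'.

500001 26500

√356 = [18; 1,6,1,1,2,…,6,1,36, …], period ℓ=14 (even) → k=13
k=0  a_k=18  p_k/q_k = 18/1
k=1  a_k=1  p_k/q_k = 19/1
…
k=4  a_k=1  p_k/q_k = 283/15
k=5  a_k=2  p_k/q_k = 717/38
k=6  a_k=1  p_k/q_k = 1000/53
…
k=9  a_k=2  p_k/q_k = 28151/1492
k=10  a_k=1  p_k/q_k = 37868/2007
k=11  a_k=1  p_k/q_k = 66019/3499
k=12  a_k=6  p_k/q_k = 433982/23001
k=13  a_k=1  p_k/q_k = 500001/26500
fundamental: x₁=500001, y₁=26500  (since 250001000001 − 356·702250000 = 1)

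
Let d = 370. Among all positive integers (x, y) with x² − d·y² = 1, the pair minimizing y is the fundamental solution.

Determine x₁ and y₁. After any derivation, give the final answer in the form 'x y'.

√370 = [19; 4,4,38, …], period ℓ=3 (odd) → k=5
step 0: (19, 1)  from 19·(1,0) + (0,1)
step 1: (77, 4)  from 4·(19,1) + (1,0)
step 2: (327, 17)  from 4·(77,4) + (19,1)
…
step 4: (50339, 2617)  from 4·(12503,650) + (327,17)
step 5: (213859, 11118)  from 4·(50339,2617) + (12503,650)
fundamental: x₁=213859, y₁=11118  (since 45735671881 − 370·123609924 = 1)

213859 11118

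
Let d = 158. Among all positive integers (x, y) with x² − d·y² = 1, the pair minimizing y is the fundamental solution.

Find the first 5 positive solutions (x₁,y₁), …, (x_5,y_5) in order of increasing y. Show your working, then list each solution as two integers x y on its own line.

[12; 1,1,3,12,3,1,1,24] for √158; ℓ=8 ⇒ convergent index 7
i=0: a=12 ⇒ p=12, q=1
…
i=3: a=3 ⇒ p=88, q=7
…
i=5: a=3 ⇒ p=3331, q=265
i=6: a=1 ⇒ p=4412, q=351
i=7: a=1 ⇒ p=7743, q=616
→ (7743, 616).  Check: 7743²=59954049, 158·616²=59954048, difference 1.
(7743+616√158)^2 = 119908097 + 9539376√158
(7743+616√158)^3 = 1856896782399 + 147726776120√158
(7743+616√158)^4 = 28755903452322817 + 2287696845454944√158
(7743+616√158)^5 = 445313919005774361663 + 35427273200988486664√158

7743 616
119908097 9539376
1856896782399 147726776120
28755903452322817 2287696845454944
445313919005774361663 35427273200988486664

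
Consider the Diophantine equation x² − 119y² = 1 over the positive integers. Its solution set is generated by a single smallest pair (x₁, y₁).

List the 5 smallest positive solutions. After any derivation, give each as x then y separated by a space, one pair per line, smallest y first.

120 11
28799 2640
6911640 633589
1658764801 152058720
398096640600 36493459211

√119 = [10; 1,9,1,20, …], period ℓ=4 (even) → k=3
k=0  a_k=10  p_k/q_k = 10/1
…
k=2  a_k=9  p_k/q_k = 109/10
k=3  a_k=1  p_k/q_k = 120/11
→ (120, 11).  Check: 120²=14400, 119·11²=14399, difference 1.
k=2:  x_2 = 120·120+119·11·11 = 28799,  y_2 = 120·11+11·120 = 2640
k=3:  x_3 = 120·28799+119·11·2640 = 6911640,  y_3 = 120·2640+11·28799 = 633589
k=4:  x_4 = 120·6911640+119·11·633589 = 1658764801,  y_4 = 120·633589+11·6911640 = 152058720
k=5:  x_5 = 120·1658764801+119·11·152058720 = 398096640600,  y_5 = 120·152058720+11·1658764801 = 36493459211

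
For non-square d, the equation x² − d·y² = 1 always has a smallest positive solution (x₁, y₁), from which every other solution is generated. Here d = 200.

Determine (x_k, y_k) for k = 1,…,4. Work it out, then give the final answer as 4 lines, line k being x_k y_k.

√200 → a₀=14, period (7,28); ℓ=2 even so k=1
step 0: (14, 1)  from 14·(1,0) + (0,1)
step 1: (99, 7)  from 7·(14,1) + (1,0)
(x₁, y₁) = (99, 7);  99² − 200·7² = 1 ✓
(x_2, y_2) = (99·99 + 200·7·7, 99·7 + 7·99) = (19601, 1386)
(x_3, y_3) = (99·19601 + 200·7·1386, 99·1386 + 7·19601) = (3880899, 274421)
(x_4, y_4) = (99·3880899 + 200·7·274421, 99·274421 + 7·3880899) = (768398401, 54333972)

99 7
19601 1386
3880899 274421
768398401 54333972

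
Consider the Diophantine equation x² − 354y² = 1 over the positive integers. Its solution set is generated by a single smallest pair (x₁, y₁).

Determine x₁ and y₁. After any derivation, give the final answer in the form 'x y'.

√354 = [18; 1,4,2,2,18,2,2,4,1,36, …], period ℓ=10 (even) → k=9
step 0: (18, 1)  from 18·(1,0) + (0,1)
step 1: (19, 1)  from 1·(18,1) + (1,0)
…
step 3: (207, 11)  from 2·(94,5) + (19,1)
…
step 7: (47771, 2539)  from 2·(19210,1021) + (9351,497)
step 8: (210294, 11177)  from 4·(47771,2539) + (19210,1021)
step 9: (258065, 13716)  from 1·(210294,11177) + (47771,2539)
fundamental: x₁=258065, y₁=13716  (since 66597544225 − 354·188128656 = 1)

258065 13716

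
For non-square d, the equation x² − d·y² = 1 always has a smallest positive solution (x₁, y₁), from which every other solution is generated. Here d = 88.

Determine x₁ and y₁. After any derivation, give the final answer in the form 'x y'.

197 21

√88 → a₀=9, period (2,1,1,1,2,18); ℓ=6 even so k=5
a_0=9:  p_0=9·1+0=9,  q_0=9·0+1=1
…
a_2=1:  p_2=1·19+9=28,  q_2=1·2+1=3
a_3=1:  p_3=1·28+19=47,  q_3=1·3+2=5
a_4=1:  p_4=1·47+28=75,  q_4=1·5+3=8
a_5=2:  p_5=2·75+47=197,  q_5=2·8+5=21
(x₁, y₁) = (197, 21);  197² − 88·21² = 1 ✓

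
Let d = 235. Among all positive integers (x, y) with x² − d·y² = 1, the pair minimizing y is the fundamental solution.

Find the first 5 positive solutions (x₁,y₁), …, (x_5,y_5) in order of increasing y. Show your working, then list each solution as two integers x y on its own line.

46 3
4231 276
389206 25389
35802721 2335512
3293461126 214841715

d=235: √d = [15; 3,30] (ℓ=2, even), read p_1/q_1
k=0  a_k=15  p_k/q_k = 15/1
k=1  a_k=3  p_k/q_k = 46/3
fundamental: x₁=46, y₁=3  (since 2116 − 235·9 = 1)
(x_2, y_2) = (46·46 + 235·3·3, 46·3 + 3·46) = (4231, 276)
(x_3, y_3) = (46·4231 + 235·3·276, 46·276 + 3·4231) = (389206, 25389)
(x_4, y_4) = (46·389206 + 235·3·25389, 46·25389 + 3·389206) = (35802721, 2335512)
(x_5, y_5) = (46·35802721 + 235·3·2335512, 46·2335512 + 3·35802721) = (3293461126, 214841715)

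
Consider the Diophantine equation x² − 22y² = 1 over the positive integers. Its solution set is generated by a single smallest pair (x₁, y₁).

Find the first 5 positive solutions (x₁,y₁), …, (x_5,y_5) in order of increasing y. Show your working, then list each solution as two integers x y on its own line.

[4; 1,2,4,2,1,8] for √22; ℓ=6 ⇒ convergent index 5
i=0: a=4 ⇒ p=4, q=1
…
i=4: a=2 ⇒ p=136, q=29
i=5: a=1 ⇒ p=197, q=42
(x₁, y₁) = (197, 42);  197² − 22·42² = 1 ✓
k=2:  x_2 = 197·197+22·42·42 = 77617,  y_2 = 197·42+42·197 = 16548
k=3:  x_3 = 197·77617+22·42·16548 = 30580901,  y_3 = 197·16548+42·77617 = 6519870
k=4:  x_4 = 197·30580901+22·42·6519870 = 12048797377,  y_4 = 197·6519870+42·30580901 = 2568812232
k=5:  x_5 = 197·12048797377+22·42·2568812232 = 4747195585637,  y_5 = 197·2568812232+42·12048797377 = 1012105499538

197 42
77617 16548
30580901 6519870
12048797377 2568812232
4747195585637 1012105499538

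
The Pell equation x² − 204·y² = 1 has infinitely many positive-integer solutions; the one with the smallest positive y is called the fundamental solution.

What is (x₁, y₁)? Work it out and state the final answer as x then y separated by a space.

4999 350

d=204: √d = [14; 3,1,1,6,1,1,3,28] (ℓ=8, even), read p_7/q_7
a_0=14:  p_0=14·1+0=14,  q_0=14·0+1=1
…
a_3=1:  p_3=1·57+43=100,  q_3=1·4+3=7
a_4=6:  p_4=6·100+57=657,  q_4=6·7+4=46
a_5=1:  p_5=1·657+100=757,  q_5=1·46+7=53
a_6=1:  p_6=1·757+657=1414,  q_6=1·53+46=99
a_7=3:  p_7=3·1414+757=4999,  q_7=3·99+53=350
→ (4999, 350).  Check: 4999²=24990001, 204·350²=24990000, difference 1.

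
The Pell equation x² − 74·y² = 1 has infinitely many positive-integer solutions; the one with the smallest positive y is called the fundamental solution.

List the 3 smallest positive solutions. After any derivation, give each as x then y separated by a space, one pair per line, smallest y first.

d=74: √d = [8; 1,1,1,1,16] (ℓ=5, odd), read p_9/q_9
a_0=8:  p_0=8·1+0=8,  q_0=8·0+1=1
a_1=1:  p_1=1·8+1=9,  q_1=1·1+0=1
a_2=1:  p_2=1·9+8=17,  q_2=1·1+1=2
a_3=1:  p_3=1·17+9=26,  q_3=1·2+1=3
a_4=1:  p_4=1·26+17=43,  q_4=1·3+2=5
…
a_6=1:  p_6=1·714+43=757,  q_6=1·83+5=88
a_7=1:  p_7=1·757+714=1471,  q_7=1·88+83=171
a_8=1:  p_8=1·1471+757=2228,  q_8=1·171+88=259
a_9=1:  p_9=1·2228+1471=3699,  q_9=1·259+171=430
(x₁, y₁) = (3699, 430);  3699² − 74·430² = 1 ✓
n=2: (3699,430)∘(3699,430) = (3699·3699+74·430·430, 3699·430+430·3699) = (27365201,3181140)
n=3: (27365201,3181140)∘(3699,430) = (3699·27365201+74·430·3181140, 3699·3181140+430·27365201) = (202447753299,23534073290)

3699 430
27365201 3181140
202447753299 23534073290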